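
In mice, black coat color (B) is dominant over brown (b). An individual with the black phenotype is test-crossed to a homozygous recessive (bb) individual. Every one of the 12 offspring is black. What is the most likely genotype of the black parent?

Test cross: ? × bb
All offspring are black.
If the unknown parent were heterozygous (Bb), about half of 12 offspring would be brown; none are. The unknown parent is most likely homozygous dominant (BB).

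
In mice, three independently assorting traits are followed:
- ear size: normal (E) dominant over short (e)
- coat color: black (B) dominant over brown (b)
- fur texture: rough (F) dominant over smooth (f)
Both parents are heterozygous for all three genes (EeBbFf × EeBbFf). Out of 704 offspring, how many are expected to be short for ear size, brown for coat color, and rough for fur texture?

Trihybrid cross: EeBbFf × EeBbFf
Each trait segregates independently with a 3:1 phenotypic ratio, so each gene contributes 3/4 (dominant) or 1/4 (recessive).
Target: short (ear size), brown (coat color), rough (fur texture)
Probability = product of independent per-trait probabilities
= 1/4 × 1/4 × 3/4 = 3/64
Expected count = 3/64 × 704 = 33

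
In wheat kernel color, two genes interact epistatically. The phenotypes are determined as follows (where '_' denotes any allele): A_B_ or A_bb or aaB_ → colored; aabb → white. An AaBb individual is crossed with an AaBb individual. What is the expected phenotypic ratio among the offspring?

Cross: AaBb × AaBb — consider each gene separately:
A gene: Aa × Aa → 1 AA, 2 Aa, 1 aa → 3 A_ : 1 aa (out of 4)
B gene: Bb × Bb → 1 BB, 2 Bb, 1 bb → 3 B_ : 1 bb (out of 4)
Genotype classes (out of 4 × 4 = 16): A_B_ = 3×3 = 9; A_bb = 3×1 = 3; aaB_ = 1×3 = 3; aabb = 1×1 = 1
Apply the phenotype rules: A_B_ (9) + A_bb (3) + aaB_ (3) → colored; aabb (1) → white
Phenotype counts (out of 16): 15 colored, 1 white
Ratio: 15 colored : 1 white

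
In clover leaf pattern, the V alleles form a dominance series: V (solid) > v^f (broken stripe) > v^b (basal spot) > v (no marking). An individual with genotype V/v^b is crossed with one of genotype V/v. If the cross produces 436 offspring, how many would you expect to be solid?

Cross: V/v^b × V/v
Allele dominance: V > v^f > v^b > v
Offspring genotypes: 1 V/V, 1 V/v, 1 V/v^b, 1 v^b/v
Phenotype counts: 3 solid, 1 basal spot
solid: 3 out of 4 → fraction 3/4
Expected count = 3/4 × 436 = 327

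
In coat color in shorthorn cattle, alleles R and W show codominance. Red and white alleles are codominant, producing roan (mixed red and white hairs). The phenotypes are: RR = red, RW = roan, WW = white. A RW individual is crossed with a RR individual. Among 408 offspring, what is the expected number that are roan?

Punnett square for RW × RR:
Offspring genotypes: 2 RR, 2 RW
Phenotype counts: 2 red, 2 roan
roan: 2 out of 4 → fraction 1/2
Expected count = 1/2 × 408 = 204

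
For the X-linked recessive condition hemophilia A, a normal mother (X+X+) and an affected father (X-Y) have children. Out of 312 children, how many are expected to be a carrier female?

Cross: X+X+ × X-Y
Offspring: 2 X+X-, 2 X+Y
Probability of a carrier female: 2/4 = 1/2
Expected count = 1/2 × 312 = 156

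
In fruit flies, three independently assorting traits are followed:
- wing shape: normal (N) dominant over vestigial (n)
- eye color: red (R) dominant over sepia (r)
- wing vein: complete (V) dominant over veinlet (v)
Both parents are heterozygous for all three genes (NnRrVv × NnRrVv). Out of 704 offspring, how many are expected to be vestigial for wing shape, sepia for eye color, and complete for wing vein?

Trihybrid cross: NnRrVv × NnRrVv
Each trait segregates independently with a 3:1 phenotypic ratio, so each gene contributes 3/4 (dominant) or 1/4 (recessive).
Target: vestigial (wing shape), sepia (eye color), complete (wing vein)
Probability = product of independent per-trait probabilities
= 1/4 × 1/4 × 3/4 = 3/64
Expected count = 3/64 × 704 = 33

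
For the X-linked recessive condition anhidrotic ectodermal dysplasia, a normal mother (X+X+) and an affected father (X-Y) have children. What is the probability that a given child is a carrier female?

Cross: X+X+ × X-Y
Offspring: 2 X+X-, 2 X+Y
Probability of a carrier female: 2/4 = 1/2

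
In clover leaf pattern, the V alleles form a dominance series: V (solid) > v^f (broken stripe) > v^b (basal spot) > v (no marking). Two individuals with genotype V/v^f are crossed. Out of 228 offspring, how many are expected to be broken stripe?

Cross: V/v^f × V/v^f
Allele dominance: V > v^f > v^b > v
Offspring genotypes: 1 V/V, 2 V/v^f, 1 v^f/v^f
Phenotype counts: 3 solid, 1 broken stripe
broken stripe: 1 out of 4 → fraction 1/4
Expected count = 1/4 × 228 = 57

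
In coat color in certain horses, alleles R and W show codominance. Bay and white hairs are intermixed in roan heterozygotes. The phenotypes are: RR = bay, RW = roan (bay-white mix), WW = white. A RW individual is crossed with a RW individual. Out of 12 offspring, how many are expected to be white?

Punnett square for RW × RW:
Offspring genotypes: 1 RR, 2 RW, 1 WW
Phenotype counts: 1 bay, 2 roan (bay-white mix), 1 white
white: 1 out of 4 → fraction 1/4
Expected count = 1/4 × 12 = 3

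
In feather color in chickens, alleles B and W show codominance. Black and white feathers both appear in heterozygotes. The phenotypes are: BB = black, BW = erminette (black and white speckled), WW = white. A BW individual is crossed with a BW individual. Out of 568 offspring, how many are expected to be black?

Punnett square for BW × BW:
Offspring genotypes: 1 BB, 2 BW, 1 WW
Phenotype counts: 1 black, 2 erminette (black and white speckled), 1 white
black: 1 out of 4 → fraction 1/4
Expected count = 1/4 × 568 = 142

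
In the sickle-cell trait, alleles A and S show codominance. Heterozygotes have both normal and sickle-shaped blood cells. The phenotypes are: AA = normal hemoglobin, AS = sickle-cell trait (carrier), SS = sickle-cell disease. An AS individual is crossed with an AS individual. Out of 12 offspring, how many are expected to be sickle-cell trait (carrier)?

Punnett square for AS × AS:
Offspring genotypes: 1 AA, 2 AS, 1 SS
Phenotype counts: 1 normal hemoglobin, 2 sickle-cell trait (carrier), 1 sickle-cell disease
sickle-cell trait (carrier): 2 out of 4 → fraction 1/2
Expected count = 1/2 × 12 = 6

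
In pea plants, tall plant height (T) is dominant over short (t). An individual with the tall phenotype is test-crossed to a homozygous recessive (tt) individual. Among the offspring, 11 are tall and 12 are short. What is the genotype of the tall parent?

Test cross: ? × tt
Offspring: 11 tall, 12 short — approximately 1:1.
A 1:1 ratio in a test cross indicates the unknown parent is heterozygous (Tt).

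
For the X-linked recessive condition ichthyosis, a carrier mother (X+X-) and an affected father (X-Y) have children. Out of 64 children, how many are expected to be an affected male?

Cross: X+X- × X-Y
Offspring: 1 X+X-, 1 X+Y, 1 X-X-, 1 X-Y
Probability of an affected male: 1/4
Expected count = 1/4 × 64 = 16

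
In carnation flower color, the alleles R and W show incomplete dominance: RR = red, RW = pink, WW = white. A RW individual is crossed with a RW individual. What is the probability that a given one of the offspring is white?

Punnett square for RW × RW:
Offspring genotypes: 1 RR, 2 RW, 1 WW
Phenotype counts: 1 red, 2 pink, 1 white
white: 1 out of 4
Probability: 1/4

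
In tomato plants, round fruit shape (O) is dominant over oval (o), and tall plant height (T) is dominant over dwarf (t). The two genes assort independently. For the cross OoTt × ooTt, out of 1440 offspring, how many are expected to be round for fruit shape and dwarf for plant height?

Dihybrid cross OoTt × ooTt — consider each gene separately:
fruit shape: Oo × oo → 2 Oo, 2 oo → 2 O_ : 2 oo (out of 4)
plant height: Tt × Tt → 1 TT, 2 Tt, 1 tt → 3 T_ : 1 tt (out of 4)
Looking for: round (O_) and dwarf (tt)
P(round) = 2/4, P(dwarf) = 1/4
P(both) = 2/4 × 1/4 = 2/16 = 1/8
Expected count = 1/8 × 1440 = 180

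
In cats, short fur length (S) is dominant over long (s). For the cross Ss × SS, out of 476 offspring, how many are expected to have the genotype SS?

Punnett square for Ss × SS:
Offspring genotypes: 2 SS, 2 Ss
Total offspring: 4
Count with target: 2
Probability: 2/4 = 1/2
Expected count = 1/2 × 476 = 238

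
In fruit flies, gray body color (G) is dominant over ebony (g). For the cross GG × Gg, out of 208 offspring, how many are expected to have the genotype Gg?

Punnett square for GG × Gg:
Offspring genotypes: 2 GG, 2 Gg
Total offspring: 4
Count with target: 2
Probability: 2/4 = 1/2
Expected count = 1/2 × 208 = 104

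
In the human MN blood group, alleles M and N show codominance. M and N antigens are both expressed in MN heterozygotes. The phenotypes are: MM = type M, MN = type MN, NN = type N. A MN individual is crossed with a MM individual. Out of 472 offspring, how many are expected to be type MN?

Punnett square for MN × MM:
Offspring genotypes: 2 MM, 2 MN
Phenotype counts: 2 type M, 2 type MN
type MN: 2 out of 4 → fraction 1/2
Expected count = 1/2 × 472 = 236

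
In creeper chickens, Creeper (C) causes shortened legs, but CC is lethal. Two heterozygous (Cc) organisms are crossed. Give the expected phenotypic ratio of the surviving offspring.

Cross: Cc × Cc
Punnett square offspring (before lethality): 1 CC, 2 Cc, 1 cc
The CC genotype is lethal (embryos die); surviving offspring: 2 Cc, 1 cc
Ratio: 2 creeper : 1 normal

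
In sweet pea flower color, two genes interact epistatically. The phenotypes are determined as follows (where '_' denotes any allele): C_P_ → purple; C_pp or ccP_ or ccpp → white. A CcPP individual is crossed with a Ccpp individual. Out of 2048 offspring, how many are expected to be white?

Cross: CcPP × Ccpp — consider each gene separately:
C gene: Cc × Cc → 1 CC, 2 Cc, 1 cc → 3 C_ : 1 cc (out of 4)
P gene: PP × pp → 4 Pp → 4 P_ (out of 4)
Genotype classes (out of 4 × 4 = 16): C_P_ = 3×4 = 12; ccP_ = 1×4 = 4
Apply the phenotype rules: C_P_ (12) → purple; ccP_ (4) → white
Phenotype counts (out of 16): 12 purple, 4 white
white: 4 out of 16 → fraction 1/4
Expected count = 1/4 × 2048 = 512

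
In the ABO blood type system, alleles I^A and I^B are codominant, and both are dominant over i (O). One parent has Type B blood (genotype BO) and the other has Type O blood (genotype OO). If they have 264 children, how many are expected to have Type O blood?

Cross: BO × OO
Possible offspring genotypes: 2 BO, 2 OO
Blood type counts: 2 Type B, 2 Type O
Probability of Type O: 2/4 = 1/2
Expected count = 1/2 × 264 = 132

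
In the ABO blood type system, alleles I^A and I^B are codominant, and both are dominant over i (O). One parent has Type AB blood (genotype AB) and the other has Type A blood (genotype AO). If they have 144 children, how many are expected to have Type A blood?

Cross: AB × AO
Possible offspring genotypes: 1 AA, 1 AO, 1 AB, 1 BO
Blood type counts: 2 Type A, 1 Type AB, 1 Type B
Probability of Type A: 2/4 = 1/2
Expected count = 1/2 × 144 = 72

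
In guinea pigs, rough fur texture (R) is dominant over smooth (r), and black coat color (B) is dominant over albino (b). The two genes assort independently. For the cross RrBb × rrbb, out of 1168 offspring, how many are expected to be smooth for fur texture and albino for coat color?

Dihybrid cross RrBb × rrbb — consider each gene separately:
fur texture: Rr × rr → 2 Rr, 2 rr → 2 R_ : 2 rr (out of 4)
coat color: Bb × bb → 2 Bb, 2 bb → 2 B_ : 2 bb (out of 4)
Looking for: smooth (rr) and albino (bb)
P(smooth) = 2/4, P(albino) = 2/4
P(both) = 2/4 × 2/4 = 4/16 = 1/4
Expected count = 1/4 × 1168 = 292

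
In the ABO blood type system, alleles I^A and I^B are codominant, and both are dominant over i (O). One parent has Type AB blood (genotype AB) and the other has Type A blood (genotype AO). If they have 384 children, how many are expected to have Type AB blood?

Cross: AB × AO
Possible offspring genotypes: 1 AA, 1 AO, 1 AB, 1 BO
Blood type counts: 2 Type A, 1 Type AB, 1 Type B
Probability of Type AB: 1/4
Expected count = 1/4 × 384 = 96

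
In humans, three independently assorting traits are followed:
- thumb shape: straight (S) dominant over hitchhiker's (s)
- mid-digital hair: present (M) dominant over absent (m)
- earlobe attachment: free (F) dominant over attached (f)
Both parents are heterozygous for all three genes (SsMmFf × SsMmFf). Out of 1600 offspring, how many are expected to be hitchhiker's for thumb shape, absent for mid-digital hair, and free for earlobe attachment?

Trihybrid cross: SsMmFf × SsMmFf
Each trait segregates independently with a 3:1 phenotypic ratio, so each gene contributes 3/4 (dominant) or 1/4 (recessive).
Target: hitchhiker's (thumb shape), absent (mid-digital hair), free (earlobe attachment)
Probability = product of independent per-trait probabilities
= 1/4 × 1/4 × 3/4 = 3/64
Expected count = 3/64 × 1600 = 75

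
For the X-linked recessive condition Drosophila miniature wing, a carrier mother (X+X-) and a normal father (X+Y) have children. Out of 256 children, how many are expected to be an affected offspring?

Cross: X+X- × X+Y
Offspring: 1 X+X+, 1 X+Y, 1 X+X-, 1 X-Y
Probability of an affected offspring: 1/4
Expected count = 1/4 × 256 = 64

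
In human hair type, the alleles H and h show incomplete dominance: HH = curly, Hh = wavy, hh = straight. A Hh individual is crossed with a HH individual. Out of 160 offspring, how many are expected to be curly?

Punnett square for Hh × HH:
Offspring genotypes: 2 HH, 2 Hh
Phenotype counts: 2 curly, 2 wavy
curly: 2 out of 4 → fraction 1/2
Expected count = 1/2 × 160 = 80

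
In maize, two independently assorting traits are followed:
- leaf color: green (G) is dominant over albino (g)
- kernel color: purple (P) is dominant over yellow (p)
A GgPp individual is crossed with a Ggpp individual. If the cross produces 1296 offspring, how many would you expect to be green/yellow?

Dihybrid cross GgPp × Ggpp — consider each gene separately:
leaf color: Gg × Gg → 1 GG, 2 Gg, 1 gg → 3 G_ : 1 gg (out of 4)
kernel color: Pp × pp → 2 Pp, 2 pp → 2 P_ : 2 pp (out of 4)
Combine (counts out of 4 × 4 = 16): green/purple (G_P_) = 3×2 = 6; green/yellow (G_pp) = 3×2 = 6; albino/purple (ggP_) = 1×2 = 2; albino/yellow (ggpp) = 1×2 = 2
Phenotype counts (out of 16): 6 green/purple, 6 green/yellow, 2 albino/purple, 2 albino/yellow
green/yellow: 6 out of 16 → fraction 3/8
Expected count = 3/8 × 1296 = 486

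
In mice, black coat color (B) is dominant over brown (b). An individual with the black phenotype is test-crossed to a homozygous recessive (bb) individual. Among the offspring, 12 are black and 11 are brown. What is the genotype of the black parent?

Test cross: ? × bb
Offspring: 12 black, 11 brown — approximately 1:1.
A 1:1 ratio in a test cross indicates the unknown parent is heterozygous (Bb).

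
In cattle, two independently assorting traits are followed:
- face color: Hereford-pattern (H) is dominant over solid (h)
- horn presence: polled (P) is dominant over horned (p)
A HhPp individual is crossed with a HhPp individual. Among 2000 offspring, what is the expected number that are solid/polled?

Dihybrid cross HhPp × HhPp — consider each gene separately:
face color: Hh × Hh → 1 HH, 2 Hh, 1 hh → 3 H_ : 1 hh (out of 4)
horn presence: Pp × Pp → 1 PP, 2 Pp, 1 pp → 3 P_ : 1 pp (out of 4)
Combine (counts out of 4 × 4 = 16): Hereford-pattern/polled (H_P_) = 3×3 = 9; Hereford-pattern/horned (H_pp) = 3×1 = 3; solid/polled (hhP_) = 1×3 = 3; solid/horned (hhpp) = 1×1 = 1
Phenotype counts (out of 16): 9 Hereford-pattern/polled, 3 Hereford-pattern/horned, 3 solid/polled, 1 solid/horned
solid/polled: 3 out of 16 → fraction 3/16
Expected count = 3/16 × 2000 = 375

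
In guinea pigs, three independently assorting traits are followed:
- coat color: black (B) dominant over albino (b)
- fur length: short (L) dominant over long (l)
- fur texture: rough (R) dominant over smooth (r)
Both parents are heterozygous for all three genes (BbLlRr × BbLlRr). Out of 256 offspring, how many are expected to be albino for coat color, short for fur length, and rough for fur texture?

Trihybrid cross: BbLlRr × BbLlRr
Each trait segregates independently with a 3:1 phenotypic ratio, so each gene contributes 3/4 (dominant) or 1/4 (recessive).
Target: albino (coat color), short (fur length), rough (fur texture)
Probability = product of independent per-trait probabilities
= 1/4 × 3/4 × 3/4 = 9/64
Expected count = 9/64 × 256 = 36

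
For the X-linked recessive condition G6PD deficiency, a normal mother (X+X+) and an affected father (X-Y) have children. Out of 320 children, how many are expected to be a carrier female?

Cross: X+X+ × X-Y
Offspring: 2 X+X-, 2 X+Y
Probability of a carrier female: 2/4 = 1/2
Expected count = 1/2 × 320 = 160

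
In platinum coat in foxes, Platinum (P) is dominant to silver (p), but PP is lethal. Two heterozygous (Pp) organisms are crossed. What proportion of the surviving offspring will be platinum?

Cross: Pp × Pp
Punnett square offspring (before lethality): 1 PP, 2 Pp, 1 pp
The PP genotype is lethal (embryos die); surviving offspring: 2 Pp, 1 pp
platinum: 2 out of 3
Probability: 2/3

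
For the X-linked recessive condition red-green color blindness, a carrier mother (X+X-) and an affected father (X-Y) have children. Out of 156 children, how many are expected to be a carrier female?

Cross: X+X- × X-Y
Offspring: 1 X+X-, 1 X+Y, 1 X-X-, 1 X-Y
Probability of a carrier female: 1/4
Expected count = 1/4 × 156 = 39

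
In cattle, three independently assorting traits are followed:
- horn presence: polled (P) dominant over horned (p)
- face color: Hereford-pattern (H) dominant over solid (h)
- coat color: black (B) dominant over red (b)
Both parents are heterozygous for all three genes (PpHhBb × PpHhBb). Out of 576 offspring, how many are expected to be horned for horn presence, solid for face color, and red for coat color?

Trihybrid cross: PpHhBb × PpHhBb
Each trait segregates independently with a 3:1 phenotypic ratio, so each gene contributes 3/4 (dominant) or 1/4 (recessive).
Target: horned (horn presence), solid (face color), red (coat color)
Probability = product of independent per-trait probabilities
= 1/4 × 1/4 × 1/4 = 1/64
Expected count = 1/64 × 576 = 9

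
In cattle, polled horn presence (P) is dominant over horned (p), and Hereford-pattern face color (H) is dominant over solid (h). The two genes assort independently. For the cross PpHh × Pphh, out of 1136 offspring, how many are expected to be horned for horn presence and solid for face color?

Dihybrid cross PpHh × Pphh — consider each gene separately:
horn presence: Pp × Pp → 1 PP, 2 Pp, 1 pp → 3 P_ : 1 pp (out of 4)
face color: Hh × hh → 2 Hh, 2 hh → 2 H_ : 2 hh (out of 4)
Looking for: horned (pp) and solid (hh)
P(horned) = 1/4, P(solid) = 2/4
P(both) = 1/4 × 2/4 = 2/16 = 1/8
Expected count = 1/8 × 1136 = 142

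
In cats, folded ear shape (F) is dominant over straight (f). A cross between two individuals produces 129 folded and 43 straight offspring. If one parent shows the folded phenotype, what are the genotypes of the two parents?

Observed offspring: 129 folded, 43 straight
The observed ratio simplifies to 3:1. Straight (ff) offspring appear, so each parent must contribute one f allele. The parent stated to show folded carries F, so it is Ff. The other parent is then either Ff or ff: Ff × ff would give a 1:1 split, whereas Ff × Ff gives 3:1 — matching the data. So both parents are heterozygous (Ff × Ff).
Parent genotypes: Ff × Ff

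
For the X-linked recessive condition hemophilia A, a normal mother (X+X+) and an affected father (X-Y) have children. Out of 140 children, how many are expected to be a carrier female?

Cross: X+X+ × X-Y
Offspring: 2 X+X-, 2 X+Y
Probability of a carrier female: 2/4 = 1/2
Expected count = 1/2 × 140 = 70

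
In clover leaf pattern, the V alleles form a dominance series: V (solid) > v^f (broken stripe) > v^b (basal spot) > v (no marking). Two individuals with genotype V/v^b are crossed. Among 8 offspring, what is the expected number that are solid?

Cross: V/v^b × V/v^b
Allele dominance: V > v^f > v^b > v
Offspring genotypes: 1 V/V, 2 V/v^b, 1 v^b/v^b
Phenotype counts: 3 solid, 1 basal spot
solid: 3 out of 4 → fraction 3/4
Expected count = 3/4 × 8 = 6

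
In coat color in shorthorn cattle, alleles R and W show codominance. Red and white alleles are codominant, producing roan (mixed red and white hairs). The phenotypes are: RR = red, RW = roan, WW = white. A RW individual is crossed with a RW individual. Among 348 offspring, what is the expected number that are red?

Punnett square for RW × RW:
Offspring genotypes: 1 RR, 2 RW, 1 WW
Phenotype counts: 1 red, 2 roan, 1 white
red: 1 out of 4 → fraction 1/4
Expected count = 1/4 × 348 = 87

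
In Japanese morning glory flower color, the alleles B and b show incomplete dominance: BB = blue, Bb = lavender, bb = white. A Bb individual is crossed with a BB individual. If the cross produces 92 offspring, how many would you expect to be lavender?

Punnett square for Bb × BB:
Offspring genotypes: 2 BB, 2 Bb
Phenotype counts: 2 blue, 2 lavender
lavender: 2 out of 4 → fraction 1/2
Expected count = 1/2 × 92 = 46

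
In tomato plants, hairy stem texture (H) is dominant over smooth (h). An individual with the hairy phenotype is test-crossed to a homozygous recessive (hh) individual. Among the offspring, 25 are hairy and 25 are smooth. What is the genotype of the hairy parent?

Test cross: ? × hh
Offspring: 25 hairy, 25 smooth — approximately 1:1.
A 1:1 ratio in a test cross indicates the unknown parent is heterozygous (Hh).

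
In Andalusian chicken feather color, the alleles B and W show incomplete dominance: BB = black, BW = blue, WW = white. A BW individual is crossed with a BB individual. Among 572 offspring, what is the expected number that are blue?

Punnett square for BW × BB:
Offspring genotypes: 2 BB, 2 BW
Phenotype counts: 2 black, 2 blue
blue: 2 out of 4 → fraction 1/2
Expected count = 1/2 × 572 = 286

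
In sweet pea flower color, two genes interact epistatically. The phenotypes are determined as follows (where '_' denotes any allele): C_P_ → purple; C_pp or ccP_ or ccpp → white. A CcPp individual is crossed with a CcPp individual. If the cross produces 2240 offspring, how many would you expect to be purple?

Cross: CcPp × CcPp — consider each gene separately:
C gene: Cc × Cc → 1 CC, 2 Cc, 1 cc → 3 C_ : 1 cc (out of 4)
P gene: Pp × Pp → 1 PP, 2 Pp, 1 pp → 3 P_ : 1 pp (out of 4)
Genotype classes (out of 4 × 4 = 16): C_P_ = 3×3 = 9; C_pp = 3×1 = 3; ccP_ = 1×3 = 3; ccpp = 1×1 = 1
Apply the phenotype rules: C_P_ (9) → purple; C_pp (3) + ccP_ (3) + ccpp (1) → white
Phenotype counts (out of 16): 9 purple, 7 white
purple: 9 out of 16 → fraction 9/16
Expected count = 9/16 × 2240 = 1260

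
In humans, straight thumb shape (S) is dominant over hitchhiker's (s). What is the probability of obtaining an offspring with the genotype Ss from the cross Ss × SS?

Punnett square for Ss × SS:
Offspring genotypes: 2 SS, 2 Ss
Total offspring: 4
Count with target: 2
Probability: 2/4 = 1/2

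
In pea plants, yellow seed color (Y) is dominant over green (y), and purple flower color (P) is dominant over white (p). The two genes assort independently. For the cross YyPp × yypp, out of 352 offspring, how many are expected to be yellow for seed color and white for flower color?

Dihybrid cross YyPp × yypp — consider each gene separately:
seed color: Yy × yy → 2 Yy, 2 yy → 2 Y_ : 2 yy (out of 4)
flower color: Pp × pp → 2 Pp, 2 pp → 2 P_ : 2 pp (out of 4)
Looking for: yellow (Y_) and white (pp)
P(yellow) = 2/4, P(white) = 2/4
P(both) = 2/4 × 2/4 = 4/16 = 1/4
Expected count = 1/4 × 352 = 88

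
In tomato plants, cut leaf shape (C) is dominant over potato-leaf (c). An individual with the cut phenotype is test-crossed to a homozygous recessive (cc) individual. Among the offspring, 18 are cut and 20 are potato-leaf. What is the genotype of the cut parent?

Test cross: ? × cc
Offspring: 18 cut, 20 potato-leaf — approximately 1:1.
A 1:1 ratio in a test cross indicates the unknown parent is heterozygous (Cc).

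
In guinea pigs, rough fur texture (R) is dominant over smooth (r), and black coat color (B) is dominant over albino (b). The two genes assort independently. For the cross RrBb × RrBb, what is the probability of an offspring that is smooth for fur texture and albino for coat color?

Dihybrid cross RrBb × RrBb — consider each gene separately:
fur texture: Rr × Rr → 1 RR, 2 Rr, 1 rr → 3 R_ : 1 rr (out of 4)
coat color: Bb × Bb → 1 BB, 2 Bb, 1 bb → 3 B_ : 1 bb (out of 4)
Looking for: smooth (rr) and albino (bb)
P(smooth) = 1/4, P(albino) = 1/4
P(both) = 1/4 × 1/4 = 1/16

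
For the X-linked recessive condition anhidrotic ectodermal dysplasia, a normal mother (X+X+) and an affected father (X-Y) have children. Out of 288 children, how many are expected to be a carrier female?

Cross: X+X+ × X-Y
Offspring: 2 X+X-, 2 X+Y
Probability of a carrier female: 2/4 = 1/2
Expected count = 1/2 × 288 = 144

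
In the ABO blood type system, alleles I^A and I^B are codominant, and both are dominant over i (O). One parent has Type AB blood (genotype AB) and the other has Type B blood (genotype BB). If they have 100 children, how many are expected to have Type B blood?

Cross: AB × BB
Possible offspring genotypes: 2 AB, 2 BB
Blood type counts: 2 Type AB, 2 Type B
Probability of Type B: 2/4 = 1/2
Expected count = 1/2 × 100 = 50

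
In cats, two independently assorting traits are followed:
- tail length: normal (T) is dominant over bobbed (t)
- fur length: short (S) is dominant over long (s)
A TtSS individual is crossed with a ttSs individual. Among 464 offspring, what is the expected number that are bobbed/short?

Dihybrid cross TtSS × ttSs — consider each gene separately:
tail length: Tt × tt → 2 Tt, 2 tt → 2 T_ : 2 tt (out of 4)
fur length: SS × Ss → 2 SS, 2 Ss → 4 S_ (out of 4)
Combine (counts out of 4 × 4 = 16): normal/short (T_S_) = 2×4 = 8; bobbed/short (ttS_) = 2×4 = 8
Phenotype counts (out of 16): 8 normal/short, 8 bobbed/short
bobbed/short: 8 out of 16 → fraction 1/2
Expected count = 1/2 × 464 = 232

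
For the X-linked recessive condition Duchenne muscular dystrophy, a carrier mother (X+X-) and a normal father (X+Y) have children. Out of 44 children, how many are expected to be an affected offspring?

Cross: X+X- × X+Y
Offspring: 1 X+X+, 1 X+Y, 1 X+X-, 1 X-Y
Probability of an affected offspring: 1/4
Expected count = 1/4 × 44 = 11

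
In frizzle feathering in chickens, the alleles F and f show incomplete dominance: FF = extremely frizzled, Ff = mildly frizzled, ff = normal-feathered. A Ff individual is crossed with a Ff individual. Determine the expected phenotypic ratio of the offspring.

Punnett square for Ff × Ff:
Offspring genotypes: 1 FF, 2 Ff, 1 ff
Phenotype counts: 1 extremely frizzled, 2 mildly frizzled, 1 normal-feathered
Ratio: 1 extremely frizzled : 2 mildly frizzled : 1 normal-feathered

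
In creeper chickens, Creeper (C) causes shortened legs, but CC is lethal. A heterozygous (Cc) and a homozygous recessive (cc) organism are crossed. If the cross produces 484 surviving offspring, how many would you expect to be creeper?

Cross: Cc × cc
Punnett square offspring (before lethality): 2 Cc, 2 cc
No CC offspring are produced in this cross.
creeper: 2 out of 4 → fraction 1/2
Expected count = 1/2 × 484 = 242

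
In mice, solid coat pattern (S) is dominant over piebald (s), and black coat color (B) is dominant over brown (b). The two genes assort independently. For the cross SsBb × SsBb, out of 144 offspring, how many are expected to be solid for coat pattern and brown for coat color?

Dihybrid cross SsBb × SsBb — consider each gene separately:
coat pattern: Ss × Ss → 1 SS, 2 Ss, 1 ss → 3 S_ : 1 ss (out of 4)
coat color: Bb × Bb → 1 BB, 2 Bb, 1 bb → 3 B_ : 1 bb (out of 4)
Looking for: solid (S_) and brown (bb)
P(solid) = 3/4, P(brown) = 1/4
P(both) = 3/4 × 1/4 = 3/16
Expected count = 3/16 × 144 = 27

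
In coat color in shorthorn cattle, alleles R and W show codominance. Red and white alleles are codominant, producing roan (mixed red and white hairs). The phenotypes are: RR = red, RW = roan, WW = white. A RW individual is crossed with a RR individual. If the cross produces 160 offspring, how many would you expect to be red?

Punnett square for RW × RR:
Offspring genotypes: 2 RR, 2 RW
Phenotype counts: 2 red, 2 roan
red: 2 out of 4 → fraction 1/2
Expected count = 1/2 × 160 = 80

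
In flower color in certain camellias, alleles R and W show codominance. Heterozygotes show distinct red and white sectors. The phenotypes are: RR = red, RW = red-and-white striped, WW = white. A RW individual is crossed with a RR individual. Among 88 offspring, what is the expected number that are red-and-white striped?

Punnett square for RW × RR:
Offspring genotypes: 2 RR, 2 RW
Phenotype counts: 2 red, 2 red-and-white striped
red-and-white striped: 2 out of 4 → fraction 1/2
Expected count = 1/2 × 88 = 44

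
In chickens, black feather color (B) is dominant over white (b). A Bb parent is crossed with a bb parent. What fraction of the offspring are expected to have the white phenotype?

Punnett square for Bb × bb:
Offspring genotypes: 2 Bb, 2 bb
Total offspring: 4
Count with target: 2
Probability: 2/4 = 1/2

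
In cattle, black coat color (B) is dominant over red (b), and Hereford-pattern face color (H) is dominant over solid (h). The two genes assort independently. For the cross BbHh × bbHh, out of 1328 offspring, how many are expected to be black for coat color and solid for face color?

Dihybrid cross BbHh × bbHh — consider each gene separately:
coat color: Bb × bb → 2 Bb, 2 bb → 2 B_ : 2 bb (out of 4)
face color: Hh × Hh → 1 HH, 2 Hh, 1 hh → 3 H_ : 1 hh (out of 4)
Looking for: black (B_) and solid (hh)
P(black) = 2/4, P(solid) = 1/4
P(both) = 2/4 × 1/4 = 2/16 = 1/8
Expected count = 1/8 × 1328 = 166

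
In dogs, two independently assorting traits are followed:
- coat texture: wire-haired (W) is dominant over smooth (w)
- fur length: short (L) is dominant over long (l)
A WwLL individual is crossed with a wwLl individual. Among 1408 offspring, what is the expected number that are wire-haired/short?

Dihybrid cross WwLL × wwLl — consider each gene separately:
coat texture: Ww × ww → 2 Ww, 2 ww → 2 W_ : 2 ww (out of 4)
fur length: LL × Ll → 2 LL, 2 Ll → 4 L_ (out of 4)
Combine (counts out of 4 × 4 = 16): wire-haired/short (W_L_) = 2×4 = 8; smooth/short (wwL_) = 2×4 = 8
Phenotype counts (out of 16): 8 wire-haired/short, 8 smooth/short
wire-haired/short: 8 out of 16 → fraction 1/2
Expected count = 1/2 × 1408 = 704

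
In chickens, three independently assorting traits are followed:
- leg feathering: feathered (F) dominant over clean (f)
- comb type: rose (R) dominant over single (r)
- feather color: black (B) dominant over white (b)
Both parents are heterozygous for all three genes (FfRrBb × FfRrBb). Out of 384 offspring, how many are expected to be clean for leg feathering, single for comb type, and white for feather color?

Trihybrid cross: FfRrBb × FfRrBb
Each trait segregates independently with a 3:1 phenotypic ratio, so each gene contributes 3/4 (dominant) or 1/4 (recessive).
Target: clean (leg feathering), single (comb type), white (feather color)
Probability = product of independent per-trait probabilities
= 1/4 × 1/4 × 1/4 = 1/64
Expected count = 1/64 × 384 = 6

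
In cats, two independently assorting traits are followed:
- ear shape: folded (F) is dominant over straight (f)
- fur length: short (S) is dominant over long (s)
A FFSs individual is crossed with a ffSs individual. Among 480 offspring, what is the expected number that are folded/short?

Dihybrid cross FFSs × ffSs — consider each gene separately:
ear shape: FF × ff → 4 Ff → 4 F_ (out of 4)
fur length: Ss × Ss → 1 SS, 2 Ss, 1 ss → 3 S_ : 1 ss (out of 4)
Combine (counts out of 4 × 4 = 16): folded/short (F_S_) = 4×3 = 12; folded/long (F_ss) = 4×1 = 4
Phenotype counts (out of 16): 12 folded/short, 4 folded/long
folded/short: 12 out of 16 → fraction 3/4
Expected count = 3/4 × 480 = 360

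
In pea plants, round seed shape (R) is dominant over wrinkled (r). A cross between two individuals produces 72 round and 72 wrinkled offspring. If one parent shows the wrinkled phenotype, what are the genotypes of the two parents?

Observed offspring: 72 round, 72 wrinkled
The observed ratio simplifies to 1:1. One parent shows wrinkled, so its genotype must be rr. A 1:1 offspring split requires the other parent to be heterozygous (Rr).
Parent genotypes: rr × Rr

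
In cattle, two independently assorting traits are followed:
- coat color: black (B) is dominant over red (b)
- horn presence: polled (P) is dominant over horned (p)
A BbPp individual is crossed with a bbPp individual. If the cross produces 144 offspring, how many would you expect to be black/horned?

Dihybrid cross BbPp × bbPp — consider each gene separately:
coat color: Bb × bb → 2 Bb, 2 bb → 2 B_ : 2 bb (out of 4)
horn presence: Pp × Pp → 1 PP, 2 Pp, 1 pp → 3 P_ : 1 pp (out of 4)
Combine (counts out of 4 × 4 = 16): black/polled (B_P_) = 2×3 = 6; black/horned (B_pp) = 2×1 = 2; red/polled (bbP_) = 2×3 = 6; red/horned (bbpp) = 2×1 = 2
Phenotype counts (out of 16): 6 black/polled, 2 black/horned, 6 red/polled, 2 red/horned
black/horned: 2 out of 16 → fraction 1/8
Expected count = 1/8 × 144 = 18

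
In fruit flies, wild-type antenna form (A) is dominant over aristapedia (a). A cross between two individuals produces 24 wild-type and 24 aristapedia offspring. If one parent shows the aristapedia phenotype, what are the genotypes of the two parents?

Observed offspring: 24 wild-type, 24 aristapedia
The observed ratio simplifies to 1:1. One parent shows aristapedia, so its genotype must be aa. A 1:1 offspring split requires the other parent to be heterozygous (Aa).
Parent genotypes: aa × Aa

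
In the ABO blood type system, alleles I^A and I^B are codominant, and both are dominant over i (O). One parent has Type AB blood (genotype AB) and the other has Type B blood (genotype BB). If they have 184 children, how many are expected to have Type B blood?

Cross: AB × BB
Possible offspring genotypes: 2 AB, 2 BB
Blood type counts: 2 Type AB, 2 Type B
Probability of Type B: 2/4 = 1/2
Expected count = 1/2 × 184 = 92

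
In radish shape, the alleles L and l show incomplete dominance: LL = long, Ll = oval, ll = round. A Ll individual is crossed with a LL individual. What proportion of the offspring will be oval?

Punnett square for Ll × LL:
Offspring genotypes: 2 LL, 2 Ll
Phenotype counts: 2 long, 2 oval
oval: 2 out of 4
Probability: 2/4 = 1/2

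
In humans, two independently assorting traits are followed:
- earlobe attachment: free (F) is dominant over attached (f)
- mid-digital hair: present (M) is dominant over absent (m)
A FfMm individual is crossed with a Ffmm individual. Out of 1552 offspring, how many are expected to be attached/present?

Dihybrid cross FfMm × Ffmm — consider each gene separately:
earlobe attachment: Ff × Ff → 1 FF, 2 Ff, 1 ff → 3 F_ : 1 ff (out of 4)
mid-digital hair: Mm × mm → 2 Mm, 2 mm → 2 M_ : 2 mm (out of 4)
Combine (counts out of 4 × 4 = 16): free/present (F_M_) = 3×2 = 6; free/absent (F_mm) = 3×2 = 6; attached/present (ffM_) = 1×2 = 2; attached/absent (ffmm) = 1×2 = 2
Phenotype counts (out of 16): 6 free/present, 6 free/absent, 2 attached/present, 2 attached/absent
attached/present: 2 out of 16 → fraction 1/8
Expected count = 1/8 × 1552 = 194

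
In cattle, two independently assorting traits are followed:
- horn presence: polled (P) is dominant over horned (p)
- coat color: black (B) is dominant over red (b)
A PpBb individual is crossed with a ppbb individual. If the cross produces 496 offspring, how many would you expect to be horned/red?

Dihybrid cross PpBb × ppbb — consider each gene separately:
horn presence: Pp × pp → 2 Pp, 2 pp → 2 P_ : 2 pp (out of 4)
coat color: Bb × bb → 2 Bb, 2 bb → 2 B_ : 2 bb (out of 4)
Combine (counts out of 4 × 4 = 16): polled/black (P_B_) = 2×2 = 4; polled/red (P_bb) = 2×2 = 4; horned/black (ppB_) = 2×2 = 4; horned/red (ppbb) = 2×2 = 4
Phenotype counts (out of 16): 4 polled/black, 4 polled/red, 4 horned/black, 4 horned/red
horned/red: 4 out of 16 → fraction 1/4
Expected count = 1/4 × 496 = 124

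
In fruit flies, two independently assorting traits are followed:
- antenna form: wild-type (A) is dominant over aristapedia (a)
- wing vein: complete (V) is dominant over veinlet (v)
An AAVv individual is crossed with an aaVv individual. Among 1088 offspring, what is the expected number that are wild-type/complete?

Dihybrid cross AAVv × aaVv — consider each gene separately:
antenna form: AA × aa → 4 Aa → 4 A_ (out of 4)
wing vein: Vv × Vv → 1 VV, 2 Vv, 1 vv → 3 V_ : 1 vv (out of 4)
Combine (counts out of 4 × 4 = 16): wild-type/complete (A_V_) = 4×3 = 12; wild-type/veinlet (A_vv) = 4×1 = 4
Phenotype counts (out of 16): 12 wild-type/complete, 4 wild-type/veinlet
wild-type/complete: 12 out of 16 → fraction 3/4
Expected count = 3/4 × 1088 = 816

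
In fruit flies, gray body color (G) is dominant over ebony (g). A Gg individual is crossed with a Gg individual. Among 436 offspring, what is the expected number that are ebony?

Punnett square for Gg × Gg:
Offspring genotypes: 1 GG, 2 Gg, 1 gg
gray: 3, ebony: 1
ebony: 1 out of 4 → fraction 1/4
Expected count = 1/4 × 436 = 109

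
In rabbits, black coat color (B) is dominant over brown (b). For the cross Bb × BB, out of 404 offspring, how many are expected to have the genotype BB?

Punnett square for Bb × BB:
Offspring genotypes: 2 BB, 2 Bb
Total offspring: 4
Count with target: 2
Probability: 2/4 = 1/2
Expected count = 1/2 × 404 = 202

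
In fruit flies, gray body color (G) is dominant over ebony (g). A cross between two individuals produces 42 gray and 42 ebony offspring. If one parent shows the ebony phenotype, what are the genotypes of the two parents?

Observed offspring: 42 gray, 42 ebony
The observed ratio simplifies to 1:1. One parent shows ebony, so its genotype must be gg. A 1:1 offspring split requires the other parent to be heterozygous (Gg).
Parent genotypes: gg × Gg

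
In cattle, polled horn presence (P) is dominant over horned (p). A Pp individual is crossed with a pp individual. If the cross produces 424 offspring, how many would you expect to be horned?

Punnett square for Pp × pp:
Offspring genotypes: 2 Pp, 2 pp
polled: 2, horned: 2
horned: 2 out of 4 → fraction 1/2
Expected count = 1/2 × 424 = 212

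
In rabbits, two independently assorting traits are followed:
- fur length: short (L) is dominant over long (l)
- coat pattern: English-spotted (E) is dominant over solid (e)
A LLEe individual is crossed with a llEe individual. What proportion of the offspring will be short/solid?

Dihybrid cross LLEe × llEe — consider each gene separately:
fur length: LL × ll → 4 Ll → 4 L_ (out of 4)
coat pattern: Ee × Ee → 1 EE, 2 Ee, 1 ee → 3 E_ : 1 ee (out of 4)
Combine (counts out of 4 × 4 = 16): short/English-spotted (L_E_) = 4×3 = 12; short/solid (L_ee) = 4×1 = 4
Phenotype counts (out of 16): 12 short/English-spotted, 4 short/solid
short/solid: 4 out of 16
Probability: 4/16 = 1/4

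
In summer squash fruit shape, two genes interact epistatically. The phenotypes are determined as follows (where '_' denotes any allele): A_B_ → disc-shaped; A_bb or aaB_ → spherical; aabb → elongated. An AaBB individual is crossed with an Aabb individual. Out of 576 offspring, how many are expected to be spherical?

Cross: AaBB × Aabb — consider each gene separately:
A gene: Aa × Aa → 1 AA, 2 Aa, 1 aa → 3 A_ : 1 aa (out of 4)
B gene: BB × bb → 4 Bb → 4 B_ (out of 4)
Genotype classes (out of 4 × 4 = 16): A_B_ = 3×4 = 12; aaB_ = 1×4 = 4
Apply the phenotype rules: A_B_ (12) → disc-shaped; aaB_ (4) → spherical
Phenotype counts (out of 16): 12 disc-shaped, 4 spherical
spherical: 4 out of 16 → fraction 1/4
Expected count = 1/4 × 576 = 144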